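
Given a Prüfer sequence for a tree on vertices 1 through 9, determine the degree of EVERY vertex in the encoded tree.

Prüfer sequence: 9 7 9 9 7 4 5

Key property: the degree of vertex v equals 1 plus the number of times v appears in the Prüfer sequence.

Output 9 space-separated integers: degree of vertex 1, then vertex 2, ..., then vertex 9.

Answer: 1 1 1 2 2 1 3 1 4

Derivation:
p_1 = 9: count[9] becomes 1
p_2 = 7: count[7] becomes 1
p_3 = 9: count[9] becomes 2
p_4 = 9: count[9] becomes 3
p_5 = 7: count[7] becomes 2
p_6 = 4: count[4] becomes 1
p_7 = 5: count[5] becomes 1
Degrees (1 + count): deg[1]=1+0=1, deg[2]=1+0=1, deg[3]=1+0=1, deg[4]=1+1=2, deg[5]=1+1=2, deg[6]=1+0=1, deg[7]=1+2=3, deg[8]=1+0=1, deg[9]=1+3=4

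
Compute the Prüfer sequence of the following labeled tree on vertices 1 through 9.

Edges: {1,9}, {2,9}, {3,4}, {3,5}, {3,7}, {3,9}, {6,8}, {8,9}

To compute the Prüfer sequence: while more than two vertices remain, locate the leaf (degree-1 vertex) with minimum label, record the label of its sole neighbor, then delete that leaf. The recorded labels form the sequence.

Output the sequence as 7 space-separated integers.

Step 1: leaves = {1,2,4,5,6,7}. Remove smallest leaf 1, emit neighbor 9.
Step 2: leaves = {2,4,5,6,7}. Remove smallest leaf 2, emit neighbor 9.
Step 3: leaves = {4,5,6,7}. Remove smallest leaf 4, emit neighbor 3.
Step 4: leaves = {5,6,7}. Remove smallest leaf 5, emit neighbor 3.
Step 5: leaves = {6,7}. Remove smallest leaf 6, emit neighbor 8.
Step 6: leaves = {7,8}. Remove smallest leaf 7, emit neighbor 3.
Step 7: leaves = {3,8}. Remove smallest leaf 3, emit neighbor 9.
Done: 2 vertices remain (8, 9). Sequence = [9 9 3 3 8 3 9]

Answer: 9 9 3 3 8 3 9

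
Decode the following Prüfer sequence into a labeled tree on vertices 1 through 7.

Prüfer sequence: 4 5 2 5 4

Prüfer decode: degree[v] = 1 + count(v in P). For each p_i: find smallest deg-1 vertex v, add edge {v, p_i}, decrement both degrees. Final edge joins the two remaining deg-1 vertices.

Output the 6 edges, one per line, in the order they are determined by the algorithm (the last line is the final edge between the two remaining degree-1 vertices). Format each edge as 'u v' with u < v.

Initial degrees: {1:1, 2:2, 3:1, 4:3, 5:3, 6:1, 7:1}
Step 1: smallest deg-1 vertex = 1, p_1 = 4. Add edge {1,4}. Now deg[1]=0, deg[4]=2.
Step 2: smallest deg-1 vertex = 3, p_2 = 5. Add edge {3,5}. Now deg[3]=0, deg[5]=2.
Step 3: smallest deg-1 vertex = 6, p_3 = 2. Add edge {2,6}. Now deg[6]=0, deg[2]=1.
Step 4: smallest deg-1 vertex = 2, p_4 = 5. Add edge {2,5}. Now deg[2]=0, deg[5]=1.
Step 5: smallest deg-1 vertex = 5, p_5 = 4. Add edge {4,5}. Now deg[5]=0, deg[4]=1.
Final: two remaining deg-1 vertices are 4, 7. Add edge {4,7}.

Answer: 1 4
3 5
2 6
2 5
4 5
4 7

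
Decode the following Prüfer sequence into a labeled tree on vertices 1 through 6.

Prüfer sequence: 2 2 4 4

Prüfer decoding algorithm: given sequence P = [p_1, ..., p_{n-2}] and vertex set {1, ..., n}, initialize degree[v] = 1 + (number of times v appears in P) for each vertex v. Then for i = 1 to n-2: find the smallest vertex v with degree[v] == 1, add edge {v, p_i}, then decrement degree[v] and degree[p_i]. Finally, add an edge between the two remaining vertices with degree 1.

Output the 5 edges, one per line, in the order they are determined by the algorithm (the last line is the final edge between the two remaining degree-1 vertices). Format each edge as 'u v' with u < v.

Initial degrees: {1:1, 2:3, 3:1, 4:3, 5:1, 6:1}
Step 1: smallest deg-1 vertex = 1, p_1 = 2. Add edge {1,2}. Now deg[1]=0, deg[2]=2.
Step 2: smallest deg-1 vertex = 3, p_2 = 2. Add edge {2,3}. Now deg[3]=0, deg[2]=1.
Step 3: smallest deg-1 vertex = 2, p_3 = 4. Add edge {2,4}. Now deg[2]=0, deg[4]=2.
Step 4: smallest deg-1 vertex = 5, p_4 = 4. Add edge {4,5}. Now deg[5]=0, deg[4]=1.
Final: two remaining deg-1 vertices are 4, 6. Add edge {4,6}.

Answer: 1 2
2 3
2 4
4 5
4 6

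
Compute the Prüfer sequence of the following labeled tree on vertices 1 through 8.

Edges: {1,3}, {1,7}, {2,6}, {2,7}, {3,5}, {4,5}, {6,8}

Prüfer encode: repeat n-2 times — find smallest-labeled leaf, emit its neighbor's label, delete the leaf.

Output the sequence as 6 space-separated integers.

Step 1: leaves = {4,8}. Remove smallest leaf 4, emit neighbor 5.
Step 2: leaves = {5,8}. Remove smallest leaf 5, emit neighbor 3.
Step 3: leaves = {3,8}. Remove smallest leaf 3, emit neighbor 1.
Step 4: leaves = {1,8}. Remove smallest leaf 1, emit neighbor 7.
Step 5: leaves = {7,8}. Remove smallest leaf 7, emit neighbor 2.
Step 6: leaves = {2,8}. Remove smallest leaf 2, emit neighbor 6.
Done: 2 vertices remain (6, 8). Sequence = [5 3 1 7 2 6]

Answer: 5 3 1 7 2 6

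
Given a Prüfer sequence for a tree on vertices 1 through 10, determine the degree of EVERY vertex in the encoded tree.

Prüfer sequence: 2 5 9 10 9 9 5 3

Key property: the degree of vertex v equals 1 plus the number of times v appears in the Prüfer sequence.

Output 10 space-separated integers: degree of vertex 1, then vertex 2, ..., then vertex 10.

Answer: 1 2 2 1 3 1 1 1 4 2

Derivation:
p_1 = 2: count[2] becomes 1
p_2 = 5: count[5] becomes 1
p_3 = 9: count[9] becomes 1
p_4 = 10: count[10] becomes 1
p_5 = 9: count[9] becomes 2
p_6 = 9: count[9] becomes 3
p_7 = 5: count[5] becomes 2
p_8 = 3: count[3] becomes 1
Degrees (1 + count): deg[1]=1+0=1, deg[2]=1+1=2, deg[3]=1+1=2, deg[4]=1+0=1, deg[5]=1+2=3, deg[6]=1+0=1, deg[7]=1+0=1, deg[8]=1+0=1, deg[9]=1+3=4, deg[10]=1+1=2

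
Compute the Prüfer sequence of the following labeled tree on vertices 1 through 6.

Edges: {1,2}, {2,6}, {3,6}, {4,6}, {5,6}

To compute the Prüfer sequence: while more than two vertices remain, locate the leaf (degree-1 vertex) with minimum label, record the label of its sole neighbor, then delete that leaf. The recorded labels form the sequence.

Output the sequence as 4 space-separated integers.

Answer: 2 6 6 6

Derivation:
Step 1: leaves = {1,3,4,5}. Remove smallest leaf 1, emit neighbor 2.
Step 2: leaves = {2,3,4,5}. Remove smallest leaf 2, emit neighbor 6.
Step 3: leaves = {3,4,5}. Remove smallest leaf 3, emit neighbor 6.
Step 4: leaves = {4,5}. Remove smallest leaf 4, emit neighbor 6.
Done: 2 vertices remain (5, 6). Sequence = [2 6 6 6]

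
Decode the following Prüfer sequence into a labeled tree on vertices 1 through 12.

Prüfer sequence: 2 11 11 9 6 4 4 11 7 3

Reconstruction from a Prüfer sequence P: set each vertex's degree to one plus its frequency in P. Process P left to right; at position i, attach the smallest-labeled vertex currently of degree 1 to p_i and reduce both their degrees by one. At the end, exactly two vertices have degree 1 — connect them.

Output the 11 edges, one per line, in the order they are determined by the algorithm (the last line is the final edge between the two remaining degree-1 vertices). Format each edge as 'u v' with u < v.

Initial degrees: {1:1, 2:2, 3:2, 4:3, 5:1, 6:2, 7:2, 8:1, 9:2, 10:1, 11:4, 12:1}
Step 1: smallest deg-1 vertex = 1, p_1 = 2. Add edge {1,2}. Now deg[1]=0, deg[2]=1.
Step 2: smallest deg-1 vertex = 2, p_2 = 11. Add edge {2,11}. Now deg[2]=0, deg[11]=3.
Step 3: smallest deg-1 vertex = 5, p_3 = 11. Add edge {5,11}. Now deg[5]=0, deg[11]=2.
Step 4: smallest deg-1 vertex = 8, p_4 = 9. Add edge {8,9}. Now deg[8]=0, deg[9]=1.
Step 5: smallest deg-1 vertex = 9, p_5 = 6. Add edge {6,9}. Now deg[9]=0, deg[6]=1.
Step 6: smallest deg-1 vertex = 6, p_6 = 4. Add edge {4,6}. Now deg[6]=0, deg[4]=2.
Step 7: smallest deg-1 vertex = 10, p_7 = 4. Add edge {4,10}. Now deg[10]=0, deg[4]=1.
Step 8: smallest deg-1 vertex = 4, p_8 = 11. Add edge {4,11}. Now deg[4]=0, deg[11]=1.
Step 9: smallest deg-1 vertex = 11, p_9 = 7. Add edge {7,11}. Now deg[11]=0, deg[7]=1.
Step 10: smallest deg-1 vertex = 7, p_10 = 3. Add edge {3,7}. Now deg[7]=0, deg[3]=1.
Final: two remaining deg-1 vertices are 3, 12. Add edge {3,12}.

Answer: 1 2
2 11
5 11
8 9
6 9
4 6
4 10
4 11
7 11
3 7
3 12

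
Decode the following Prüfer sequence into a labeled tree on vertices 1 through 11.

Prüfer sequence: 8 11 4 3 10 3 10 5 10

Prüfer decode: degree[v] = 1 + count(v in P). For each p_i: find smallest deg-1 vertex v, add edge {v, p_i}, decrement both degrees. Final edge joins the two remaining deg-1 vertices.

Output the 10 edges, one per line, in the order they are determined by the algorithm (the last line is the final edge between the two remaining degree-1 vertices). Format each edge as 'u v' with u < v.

Initial degrees: {1:1, 2:1, 3:3, 4:2, 5:2, 6:1, 7:1, 8:2, 9:1, 10:4, 11:2}
Step 1: smallest deg-1 vertex = 1, p_1 = 8. Add edge {1,8}. Now deg[1]=0, deg[8]=1.
Step 2: smallest deg-1 vertex = 2, p_2 = 11. Add edge {2,11}. Now deg[2]=0, deg[11]=1.
Step 3: smallest deg-1 vertex = 6, p_3 = 4. Add edge {4,6}. Now deg[6]=0, deg[4]=1.
Step 4: smallest deg-1 vertex = 4, p_4 = 3. Add edge {3,4}. Now deg[4]=0, deg[3]=2.
Step 5: smallest deg-1 vertex = 7, p_5 = 10. Add edge {7,10}. Now deg[7]=0, deg[10]=3.
Step 6: smallest deg-1 vertex = 8, p_6 = 3. Add edge {3,8}. Now deg[8]=0, deg[3]=1.
Step 7: smallest deg-1 vertex = 3, p_7 = 10. Add edge {3,10}. Now deg[3]=0, deg[10]=2.
Step 8: smallest deg-1 vertex = 9, p_8 = 5. Add edge {5,9}. Now deg[9]=0, deg[5]=1.
Step 9: smallest deg-1 vertex = 5, p_9 = 10. Add edge {5,10}. Now deg[5]=0, deg[10]=1.
Final: two remaining deg-1 vertices are 10, 11. Add edge {10,11}.

Answer: 1 8
2 11
4 6
3 4
7 10
3 8
3 10
5 9
5 10
10 11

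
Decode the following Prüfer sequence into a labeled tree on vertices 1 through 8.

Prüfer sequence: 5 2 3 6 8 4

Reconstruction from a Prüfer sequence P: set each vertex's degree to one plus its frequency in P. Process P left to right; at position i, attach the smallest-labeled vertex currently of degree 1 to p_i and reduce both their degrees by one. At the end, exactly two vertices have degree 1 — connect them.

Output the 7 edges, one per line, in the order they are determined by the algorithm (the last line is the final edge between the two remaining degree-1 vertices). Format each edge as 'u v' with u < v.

Initial degrees: {1:1, 2:2, 3:2, 4:2, 5:2, 6:2, 7:1, 8:2}
Step 1: smallest deg-1 vertex = 1, p_1 = 5. Add edge {1,5}. Now deg[1]=0, deg[5]=1.
Step 2: smallest deg-1 vertex = 5, p_2 = 2. Add edge {2,5}. Now deg[5]=0, deg[2]=1.
Step 3: smallest deg-1 vertex = 2, p_3 = 3. Add edge {2,3}. Now deg[2]=0, deg[3]=1.
Step 4: smallest deg-1 vertex = 3, p_4 = 6. Add edge {3,6}. Now deg[3]=0, deg[6]=1.
Step 5: smallest deg-1 vertex = 6, p_5 = 8. Add edge {6,8}. Now deg[6]=0, deg[8]=1.
Step 6: smallest deg-1 vertex = 7, p_6 = 4. Add edge {4,7}. Now deg[7]=0, deg[4]=1.
Final: two remaining deg-1 vertices are 4, 8. Add edge {4,8}.

Answer: 1 5
2 5
2 3
3 6
6 8
4 7
4 8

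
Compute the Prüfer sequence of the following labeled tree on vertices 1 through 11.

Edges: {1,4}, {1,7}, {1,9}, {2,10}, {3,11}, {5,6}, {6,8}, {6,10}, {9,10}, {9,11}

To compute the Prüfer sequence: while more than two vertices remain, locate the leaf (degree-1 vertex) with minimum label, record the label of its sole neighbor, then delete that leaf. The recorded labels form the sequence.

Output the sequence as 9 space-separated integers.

Answer: 10 11 1 6 1 9 6 10 9

Derivation:
Step 1: leaves = {2,3,4,5,7,8}. Remove smallest leaf 2, emit neighbor 10.
Step 2: leaves = {3,4,5,7,8}. Remove smallest leaf 3, emit neighbor 11.
Step 3: leaves = {4,5,7,8,11}. Remove smallest leaf 4, emit neighbor 1.
Step 4: leaves = {5,7,8,11}. Remove smallest leaf 5, emit neighbor 6.
Step 5: leaves = {7,8,11}. Remove smallest leaf 7, emit neighbor 1.
Step 6: leaves = {1,8,11}. Remove smallest leaf 1, emit neighbor 9.
Step 7: leaves = {8,11}. Remove smallest leaf 8, emit neighbor 6.
Step 8: leaves = {6,11}. Remove smallest leaf 6, emit neighbor 10.
Step 9: leaves = {10,11}. Remove smallest leaf 10, emit neighbor 9.
Done: 2 vertices remain (9, 11). Sequence = [10 11 1 6 1 9 6 10 9]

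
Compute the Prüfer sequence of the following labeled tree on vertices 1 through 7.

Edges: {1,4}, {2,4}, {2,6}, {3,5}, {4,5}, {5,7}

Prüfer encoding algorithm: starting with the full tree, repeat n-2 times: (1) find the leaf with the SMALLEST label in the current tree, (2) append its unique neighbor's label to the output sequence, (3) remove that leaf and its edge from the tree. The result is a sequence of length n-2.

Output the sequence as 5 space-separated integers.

Step 1: leaves = {1,3,6,7}. Remove smallest leaf 1, emit neighbor 4.
Step 2: leaves = {3,6,7}. Remove smallest leaf 3, emit neighbor 5.
Step 3: leaves = {6,7}. Remove smallest leaf 6, emit neighbor 2.
Step 4: leaves = {2,7}. Remove smallest leaf 2, emit neighbor 4.
Step 5: leaves = {4,7}. Remove smallest leaf 4, emit neighbor 5.
Done: 2 vertices remain (5, 7). Sequence = [4 5 2 4 5]

Answer: 4 5 2 4 5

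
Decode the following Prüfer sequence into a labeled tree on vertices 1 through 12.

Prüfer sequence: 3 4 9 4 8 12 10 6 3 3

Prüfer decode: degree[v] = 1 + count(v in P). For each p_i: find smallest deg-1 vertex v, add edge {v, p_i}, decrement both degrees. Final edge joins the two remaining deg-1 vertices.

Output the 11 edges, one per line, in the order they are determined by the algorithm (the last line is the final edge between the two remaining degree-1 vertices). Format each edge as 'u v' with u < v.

Initial degrees: {1:1, 2:1, 3:4, 4:3, 5:1, 6:2, 7:1, 8:2, 9:2, 10:2, 11:1, 12:2}
Step 1: smallest deg-1 vertex = 1, p_1 = 3. Add edge {1,3}. Now deg[1]=0, deg[3]=3.
Step 2: smallest deg-1 vertex = 2, p_2 = 4. Add edge {2,4}. Now deg[2]=0, deg[4]=2.
Step 3: smallest deg-1 vertex = 5, p_3 = 9. Add edge {5,9}. Now deg[5]=0, deg[9]=1.
Step 4: smallest deg-1 vertex = 7, p_4 = 4. Add edge {4,7}. Now deg[7]=0, deg[4]=1.
Step 5: smallest deg-1 vertex = 4, p_5 = 8. Add edge {4,8}. Now deg[4]=0, deg[8]=1.
Step 6: smallest deg-1 vertex = 8, p_6 = 12. Add edge {8,12}. Now deg[8]=0, deg[12]=1.
Step 7: smallest deg-1 vertex = 9, p_7 = 10. Add edge {9,10}. Now deg[9]=0, deg[10]=1.
Step 8: smallest deg-1 vertex = 10, p_8 = 6. Add edge {6,10}. Now deg[10]=0, deg[6]=1.
Step 9: smallest deg-1 vertex = 6, p_9 = 3. Add edge {3,6}. Now deg[6]=0, deg[3]=2.
Step 10: smallest deg-1 vertex = 11, p_10 = 3. Add edge {3,11}. Now deg[11]=0, deg[3]=1.
Final: two remaining deg-1 vertices are 3, 12. Add edge {3,12}.

Answer: 1 3
2 4
5 9
4 7
4 8
8 12
9 10
6 10
3 6
3 11
3 12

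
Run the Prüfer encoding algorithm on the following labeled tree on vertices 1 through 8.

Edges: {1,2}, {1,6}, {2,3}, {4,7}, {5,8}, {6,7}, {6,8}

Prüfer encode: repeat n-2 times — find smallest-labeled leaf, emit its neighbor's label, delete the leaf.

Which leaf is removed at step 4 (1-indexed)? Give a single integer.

Answer: 4

Derivation:
Step 1: current leaves = {3,4,5}. Remove leaf 3 (neighbor: 2).
Step 2: current leaves = {2,4,5}. Remove leaf 2 (neighbor: 1).
Step 3: current leaves = {1,4,5}. Remove leaf 1 (neighbor: 6).
Step 4: current leaves = {4,5}. Remove leaf 4 (neighbor: 7).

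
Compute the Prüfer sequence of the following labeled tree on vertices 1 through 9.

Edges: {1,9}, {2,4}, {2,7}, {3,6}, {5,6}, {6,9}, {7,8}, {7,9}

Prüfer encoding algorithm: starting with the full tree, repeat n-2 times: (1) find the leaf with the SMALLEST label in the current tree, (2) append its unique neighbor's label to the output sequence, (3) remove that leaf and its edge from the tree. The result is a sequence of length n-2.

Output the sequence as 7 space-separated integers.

Answer: 9 6 2 7 6 9 7

Derivation:
Step 1: leaves = {1,3,4,5,8}. Remove smallest leaf 1, emit neighbor 9.
Step 2: leaves = {3,4,5,8}. Remove smallest leaf 3, emit neighbor 6.
Step 3: leaves = {4,5,8}. Remove smallest leaf 4, emit neighbor 2.
Step 4: leaves = {2,5,8}. Remove smallest leaf 2, emit neighbor 7.
Step 5: leaves = {5,8}. Remove smallest leaf 5, emit neighbor 6.
Step 6: leaves = {6,8}. Remove smallest leaf 6, emit neighbor 9.
Step 7: leaves = {8,9}. Remove smallest leaf 8, emit neighbor 7.
Done: 2 vertices remain (7, 9). Sequence = [9 6 2 7 6 9 7]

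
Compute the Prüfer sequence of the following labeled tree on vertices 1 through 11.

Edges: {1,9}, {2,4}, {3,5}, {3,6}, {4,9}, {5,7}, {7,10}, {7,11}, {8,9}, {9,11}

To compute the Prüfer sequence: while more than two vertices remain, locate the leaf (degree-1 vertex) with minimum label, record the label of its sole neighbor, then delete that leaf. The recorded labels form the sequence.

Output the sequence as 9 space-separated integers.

Answer: 9 4 9 3 5 7 9 11 7

Derivation:
Step 1: leaves = {1,2,6,8,10}. Remove smallest leaf 1, emit neighbor 9.
Step 2: leaves = {2,6,8,10}. Remove smallest leaf 2, emit neighbor 4.
Step 3: leaves = {4,6,8,10}. Remove smallest leaf 4, emit neighbor 9.
Step 4: leaves = {6,8,10}. Remove smallest leaf 6, emit neighbor 3.
Step 5: leaves = {3,8,10}. Remove smallest leaf 3, emit neighbor 5.
Step 6: leaves = {5,8,10}. Remove smallest leaf 5, emit neighbor 7.
Step 7: leaves = {8,10}. Remove smallest leaf 8, emit neighbor 9.
Step 8: leaves = {9,10}. Remove smallest leaf 9, emit neighbor 11.
Step 9: leaves = {10,11}. Remove smallest leaf 10, emit neighbor 7.
Done: 2 vertices remain (7, 11). Sequence = [9 4 9 3 5 7 9 11 7]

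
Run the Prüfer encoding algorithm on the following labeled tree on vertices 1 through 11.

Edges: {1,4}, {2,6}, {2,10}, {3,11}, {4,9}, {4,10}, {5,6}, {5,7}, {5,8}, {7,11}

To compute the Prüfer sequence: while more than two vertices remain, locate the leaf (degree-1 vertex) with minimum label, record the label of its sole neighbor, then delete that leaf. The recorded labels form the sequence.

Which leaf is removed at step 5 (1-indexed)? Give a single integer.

Step 1: current leaves = {1,3,8,9}. Remove leaf 1 (neighbor: 4).
Step 2: current leaves = {3,8,9}. Remove leaf 3 (neighbor: 11).
Step 3: current leaves = {8,9,11}. Remove leaf 8 (neighbor: 5).
Step 4: current leaves = {9,11}. Remove leaf 9 (neighbor: 4).
Step 5: current leaves = {4,11}. Remove leaf 4 (neighbor: 10).

Answer: 4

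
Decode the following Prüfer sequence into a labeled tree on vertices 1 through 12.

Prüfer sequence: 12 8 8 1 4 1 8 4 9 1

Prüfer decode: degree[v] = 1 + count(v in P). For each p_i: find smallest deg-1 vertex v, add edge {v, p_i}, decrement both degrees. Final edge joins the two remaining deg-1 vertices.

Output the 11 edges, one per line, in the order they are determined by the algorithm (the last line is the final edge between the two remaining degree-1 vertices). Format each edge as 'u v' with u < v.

Answer: 2 12
3 8
5 8
1 6
4 7
1 10
8 11
4 8
4 9
1 9
1 12

Derivation:
Initial degrees: {1:4, 2:1, 3:1, 4:3, 5:1, 6:1, 7:1, 8:4, 9:2, 10:1, 11:1, 12:2}
Step 1: smallest deg-1 vertex = 2, p_1 = 12. Add edge {2,12}. Now deg[2]=0, deg[12]=1.
Step 2: smallest deg-1 vertex = 3, p_2 = 8. Add edge {3,8}. Now deg[3]=0, deg[8]=3.
Step 3: smallest deg-1 vertex = 5, p_3 = 8. Add edge {5,8}. Now deg[5]=0, deg[8]=2.
Step 4: smallest deg-1 vertex = 6, p_4 = 1. Add edge {1,6}. Now deg[6]=0, deg[1]=3.
Step 5: smallest deg-1 vertex = 7, p_5 = 4. Add edge {4,7}. Now deg[7]=0, deg[4]=2.
Step 6: smallest deg-1 vertex = 10, p_6 = 1. Add edge {1,10}. Now deg[10]=0, deg[1]=2.
Step 7: smallest deg-1 vertex = 11, p_7 = 8. Add edge {8,11}. Now deg[11]=0, deg[8]=1.
Step 8: smallest deg-1 vertex = 8, p_8 = 4. Add edge {4,8}. Now deg[8]=0, deg[4]=1.
Step 9: smallest deg-1 vertex = 4, p_9 = 9. Add edge {4,9}. Now deg[4]=0, deg[9]=1.
Step 10: smallest deg-1 vertex = 9, p_10 = 1. Add edge {1,9}. Now deg[9]=0, deg[1]=1.
Final: two remaining deg-1 vertices are 1, 12. Add edge {1,12}.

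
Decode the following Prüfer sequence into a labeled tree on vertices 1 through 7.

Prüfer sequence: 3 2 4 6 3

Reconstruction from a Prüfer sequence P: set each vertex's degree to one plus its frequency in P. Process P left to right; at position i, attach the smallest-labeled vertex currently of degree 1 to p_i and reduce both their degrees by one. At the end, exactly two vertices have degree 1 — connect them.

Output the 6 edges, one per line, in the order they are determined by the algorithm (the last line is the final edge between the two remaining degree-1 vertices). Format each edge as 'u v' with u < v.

Answer: 1 3
2 5
2 4
4 6
3 6
3 7

Derivation:
Initial degrees: {1:1, 2:2, 3:3, 4:2, 5:1, 6:2, 7:1}
Step 1: smallest deg-1 vertex = 1, p_1 = 3. Add edge {1,3}. Now deg[1]=0, deg[3]=2.
Step 2: smallest deg-1 vertex = 5, p_2 = 2. Add edge {2,5}. Now deg[5]=0, deg[2]=1.
Step 3: smallest deg-1 vertex = 2, p_3 = 4. Add edge {2,4}. Now deg[2]=0, deg[4]=1.
Step 4: smallest deg-1 vertex = 4, p_4 = 6. Add edge {4,6}. Now deg[4]=0, deg[6]=1.
Step 5: smallest deg-1 vertex = 6, p_5 = 3. Add edge {3,6}. Now deg[6]=0, deg[3]=1.
Final: two remaining deg-1 vertices are 3, 7. Add edge {3,7}.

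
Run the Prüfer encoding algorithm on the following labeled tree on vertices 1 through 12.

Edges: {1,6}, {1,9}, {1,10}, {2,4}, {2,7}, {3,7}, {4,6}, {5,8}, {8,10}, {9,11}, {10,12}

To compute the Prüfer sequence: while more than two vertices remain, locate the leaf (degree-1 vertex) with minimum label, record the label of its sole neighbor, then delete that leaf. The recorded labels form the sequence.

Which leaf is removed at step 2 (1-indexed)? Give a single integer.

Answer: 5

Derivation:
Step 1: current leaves = {3,5,11,12}. Remove leaf 3 (neighbor: 7).
Step 2: current leaves = {5,7,11,12}. Remove leaf 5 (neighbor: 8).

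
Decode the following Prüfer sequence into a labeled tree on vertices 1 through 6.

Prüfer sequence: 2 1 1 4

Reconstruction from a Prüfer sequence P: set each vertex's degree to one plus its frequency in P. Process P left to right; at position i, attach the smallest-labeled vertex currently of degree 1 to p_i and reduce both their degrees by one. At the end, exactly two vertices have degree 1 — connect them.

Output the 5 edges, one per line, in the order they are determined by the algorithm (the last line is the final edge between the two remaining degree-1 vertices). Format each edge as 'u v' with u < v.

Initial degrees: {1:3, 2:2, 3:1, 4:2, 5:1, 6:1}
Step 1: smallest deg-1 vertex = 3, p_1 = 2. Add edge {2,3}. Now deg[3]=0, deg[2]=1.
Step 2: smallest deg-1 vertex = 2, p_2 = 1. Add edge {1,2}. Now deg[2]=0, deg[1]=2.
Step 3: smallest deg-1 vertex = 5, p_3 = 1. Add edge {1,5}. Now deg[5]=0, deg[1]=1.
Step 4: smallest deg-1 vertex = 1, p_4 = 4. Add edge {1,4}. Now deg[1]=0, deg[4]=1.
Final: two remaining deg-1 vertices are 4, 6. Add edge {4,6}.

Answer: 2 3
1 2
1 5
1 4
4 6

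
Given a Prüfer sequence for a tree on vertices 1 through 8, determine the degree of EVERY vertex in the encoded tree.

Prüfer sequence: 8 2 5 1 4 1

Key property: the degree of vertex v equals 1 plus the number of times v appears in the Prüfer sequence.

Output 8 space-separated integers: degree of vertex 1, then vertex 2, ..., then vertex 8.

Answer: 3 2 1 2 2 1 1 2

Derivation:
p_1 = 8: count[8] becomes 1
p_2 = 2: count[2] becomes 1
p_3 = 5: count[5] becomes 1
p_4 = 1: count[1] becomes 1
p_5 = 4: count[4] becomes 1
p_6 = 1: count[1] becomes 2
Degrees (1 + count): deg[1]=1+2=3, deg[2]=1+1=2, deg[3]=1+0=1, deg[4]=1+1=2, deg[5]=1+1=2, deg[6]=1+0=1, deg[7]=1+0=1, deg[8]=1+1=2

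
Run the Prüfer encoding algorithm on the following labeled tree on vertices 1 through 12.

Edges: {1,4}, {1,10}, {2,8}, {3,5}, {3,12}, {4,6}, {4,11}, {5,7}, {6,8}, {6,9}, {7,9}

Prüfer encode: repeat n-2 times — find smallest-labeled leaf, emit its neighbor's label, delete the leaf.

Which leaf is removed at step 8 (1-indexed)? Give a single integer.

Step 1: current leaves = {2,10,11,12}. Remove leaf 2 (neighbor: 8).
Step 2: current leaves = {8,10,11,12}. Remove leaf 8 (neighbor: 6).
Step 3: current leaves = {10,11,12}. Remove leaf 10 (neighbor: 1).
Step 4: current leaves = {1,11,12}. Remove leaf 1 (neighbor: 4).
Step 5: current leaves = {11,12}. Remove leaf 11 (neighbor: 4).
Step 6: current leaves = {4,12}. Remove leaf 4 (neighbor: 6).
Step 7: current leaves = {6,12}. Remove leaf 6 (neighbor: 9).
Step 8: current leaves = {9,12}. Remove leaf 9 (neighbor: 7).

Answer: 9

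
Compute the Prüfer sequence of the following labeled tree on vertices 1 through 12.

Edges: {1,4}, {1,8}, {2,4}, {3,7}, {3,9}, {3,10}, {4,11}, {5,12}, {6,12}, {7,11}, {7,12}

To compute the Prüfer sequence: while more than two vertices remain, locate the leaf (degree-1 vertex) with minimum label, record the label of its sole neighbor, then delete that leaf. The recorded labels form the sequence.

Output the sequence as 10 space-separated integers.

Answer: 4 12 12 1 4 11 3 3 7 7

Derivation:
Step 1: leaves = {2,5,6,8,9,10}. Remove smallest leaf 2, emit neighbor 4.
Step 2: leaves = {5,6,8,9,10}. Remove smallest leaf 5, emit neighbor 12.
Step 3: leaves = {6,8,9,10}. Remove smallest leaf 6, emit neighbor 12.
Step 4: leaves = {8,9,10,12}. Remove smallest leaf 8, emit neighbor 1.
Step 5: leaves = {1,9,10,12}. Remove smallest leaf 1, emit neighbor 4.
Step 6: leaves = {4,9,10,12}. Remove smallest leaf 4, emit neighbor 11.
Step 7: leaves = {9,10,11,12}. Remove smallest leaf 9, emit neighbor 3.
Step 8: leaves = {10,11,12}. Remove smallest leaf 10, emit neighbor 3.
Step 9: leaves = {3,11,12}. Remove smallest leaf 3, emit neighbor 7.
Step 10: leaves = {11,12}. Remove smallest leaf 11, emit neighbor 7.
Done: 2 vertices remain (7, 12). Sequence = [4 12 12 1 4 11 3 3 7 7]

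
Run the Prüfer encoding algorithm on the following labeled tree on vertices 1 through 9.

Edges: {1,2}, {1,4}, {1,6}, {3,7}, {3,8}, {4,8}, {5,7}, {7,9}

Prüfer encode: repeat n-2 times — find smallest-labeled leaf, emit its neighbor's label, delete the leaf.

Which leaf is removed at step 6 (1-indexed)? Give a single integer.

Step 1: current leaves = {2,5,6,9}. Remove leaf 2 (neighbor: 1).
Step 2: current leaves = {5,6,9}. Remove leaf 5 (neighbor: 7).
Step 3: current leaves = {6,9}. Remove leaf 6 (neighbor: 1).
Step 4: current leaves = {1,9}. Remove leaf 1 (neighbor: 4).
Step 5: current leaves = {4,9}. Remove leaf 4 (neighbor: 8).
Step 6: current leaves = {8,9}. Remove leaf 8 (neighbor: 3).

Answer: 8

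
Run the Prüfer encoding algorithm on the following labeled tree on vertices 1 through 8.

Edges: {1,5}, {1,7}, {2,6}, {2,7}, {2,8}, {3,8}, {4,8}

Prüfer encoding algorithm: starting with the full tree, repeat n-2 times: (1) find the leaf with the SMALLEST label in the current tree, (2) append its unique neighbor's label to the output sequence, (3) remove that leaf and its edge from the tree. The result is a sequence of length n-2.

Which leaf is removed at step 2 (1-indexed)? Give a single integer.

Answer: 4

Derivation:
Step 1: current leaves = {3,4,5,6}. Remove leaf 3 (neighbor: 8).
Step 2: current leaves = {4,5,6}. Remove leaf 4 (neighbor: 8).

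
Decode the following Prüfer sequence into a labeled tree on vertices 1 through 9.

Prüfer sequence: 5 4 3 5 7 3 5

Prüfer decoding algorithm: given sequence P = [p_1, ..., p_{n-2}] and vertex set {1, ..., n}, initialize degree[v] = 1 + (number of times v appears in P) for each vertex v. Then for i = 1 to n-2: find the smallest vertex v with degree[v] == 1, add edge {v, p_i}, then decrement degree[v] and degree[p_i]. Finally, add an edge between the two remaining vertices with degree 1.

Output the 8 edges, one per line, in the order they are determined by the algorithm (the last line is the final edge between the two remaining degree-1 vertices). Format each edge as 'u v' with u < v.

Answer: 1 5
2 4
3 4
5 6
7 8
3 7
3 5
5 9

Derivation:
Initial degrees: {1:1, 2:1, 3:3, 4:2, 5:4, 6:1, 7:2, 8:1, 9:1}
Step 1: smallest deg-1 vertex = 1, p_1 = 5. Add edge {1,5}. Now deg[1]=0, deg[5]=3.
Step 2: smallest deg-1 vertex = 2, p_2 = 4. Add edge {2,4}. Now deg[2]=0, deg[4]=1.
Step 3: smallest deg-1 vertex = 4, p_3 = 3. Add edge {3,4}. Now deg[4]=0, deg[3]=2.
Step 4: smallest deg-1 vertex = 6, p_4 = 5. Add edge {5,6}. Now deg[6]=0, deg[5]=2.
Step 5: smallest deg-1 vertex = 8, p_5 = 7. Add edge {7,8}. Now deg[8]=0, deg[7]=1.
Step 6: smallest deg-1 vertex = 7, p_6 = 3. Add edge {3,7}. Now deg[7]=0, deg[3]=1.
Step 7: smallest deg-1 vertex = 3, p_7 = 5. Add edge {3,5}. Now deg[3]=0, deg[5]=1.
Final: two remaining deg-1 vertices are 5, 9. Add edge {5,9}.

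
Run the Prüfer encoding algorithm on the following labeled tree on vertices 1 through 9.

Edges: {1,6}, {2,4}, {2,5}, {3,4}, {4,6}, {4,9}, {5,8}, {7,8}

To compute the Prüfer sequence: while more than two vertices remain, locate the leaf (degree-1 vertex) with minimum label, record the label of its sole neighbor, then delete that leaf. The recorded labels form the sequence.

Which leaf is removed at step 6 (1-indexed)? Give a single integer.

Step 1: current leaves = {1,3,7,9}. Remove leaf 1 (neighbor: 6).
Step 2: current leaves = {3,6,7,9}. Remove leaf 3 (neighbor: 4).
Step 3: current leaves = {6,7,9}. Remove leaf 6 (neighbor: 4).
Step 4: current leaves = {7,9}. Remove leaf 7 (neighbor: 8).
Step 5: current leaves = {8,9}. Remove leaf 8 (neighbor: 5).
Step 6: current leaves = {5,9}. Remove leaf 5 (neighbor: 2).

Answer: 5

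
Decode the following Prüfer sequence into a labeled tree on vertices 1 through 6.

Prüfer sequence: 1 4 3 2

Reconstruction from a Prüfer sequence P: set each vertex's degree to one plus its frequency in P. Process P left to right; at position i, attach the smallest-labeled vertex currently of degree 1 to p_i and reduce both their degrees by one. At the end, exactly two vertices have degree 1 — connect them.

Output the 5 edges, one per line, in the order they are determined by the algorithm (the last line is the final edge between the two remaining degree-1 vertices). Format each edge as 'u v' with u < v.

Initial degrees: {1:2, 2:2, 3:2, 4:2, 5:1, 6:1}
Step 1: smallest deg-1 vertex = 5, p_1 = 1. Add edge {1,5}. Now deg[5]=0, deg[1]=1.
Step 2: smallest deg-1 vertex = 1, p_2 = 4. Add edge {1,4}. Now deg[1]=0, deg[4]=1.
Step 3: smallest deg-1 vertex = 4, p_3 = 3. Add edge {3,4}. Now deg[4]=0, deg[3]=1.
Step 4: smallest deg-1 vertex = 3, p_4 = 2. Add edge {2,3}. Now deg[3]=0, deg[2]=1.
Final: two remaining deg-1 vertices are 2, 6. Add edge {2,6}.

Answer: 1 5
1 4
3 4
2 3
2 6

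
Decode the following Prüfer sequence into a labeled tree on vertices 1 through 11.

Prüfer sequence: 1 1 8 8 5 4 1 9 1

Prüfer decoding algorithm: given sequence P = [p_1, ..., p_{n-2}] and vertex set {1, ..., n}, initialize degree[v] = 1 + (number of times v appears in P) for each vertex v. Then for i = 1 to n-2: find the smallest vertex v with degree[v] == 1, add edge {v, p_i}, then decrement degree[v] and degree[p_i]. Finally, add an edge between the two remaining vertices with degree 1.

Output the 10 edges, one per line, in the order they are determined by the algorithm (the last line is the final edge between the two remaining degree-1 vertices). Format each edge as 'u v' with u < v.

Initial degrees: {1:5, 2:1, 3:1, 4:2, 5:2, 6:1, 7:1, 8:3, 9:2, 10:1, 11:1}
Step 1: smallest deg-1 vertex = 2, p_1 = 1. Add edge {1,2}. Now deg[2]=0, deg[1]=4.
Step 2: smallest deg-1 vertex = 3, p_2 = 1. Add edge {1,3}. Now deg[3]=0, deg[1]=3.
Step 3: smallest deg-1 vertex = 6, p_3 = 8. Add edge {6,8}. Now deg[6]=0, deg[8]=2.
Step 4: smallest deg-1 vertex = 7, p_4 = 8. Add edge {7,8}. Now deg[7]=0, deg[8]=1.
Step 5: smallest deg-1 vertex = 8, p_5 = 5. Add edge {5,8}. Now deg[8]=0, deg[5]=1.
Step 6: smallest deg-1 vertex = 5, p_6 = 4. Add edge {4,5}. Now deg[5]=0, deg[4]=1.
Step 7: smallest deg-1 vertex = 4, p_7 = 1. Add edge {1,4}. Now deg[4]=0, deg[1]=2.
Step 8: smallest deg-1 vertex = 10, p_8 = 9. Add edge {9,10}. Now deg[10]=0, deg[9]=1.
Step 9: smallest deg-1 vertex = 9, p_9 = 1. Add edge {1,9}. Now deg[9]=0, deg[1]=1.
Final: two remaining deg-1 vertices are 1, 11. Add edge {1,11}.

Answer: 1 2
1 3
6 8
7 8
5 8
4 5
1 4
9 10
1 9
1 11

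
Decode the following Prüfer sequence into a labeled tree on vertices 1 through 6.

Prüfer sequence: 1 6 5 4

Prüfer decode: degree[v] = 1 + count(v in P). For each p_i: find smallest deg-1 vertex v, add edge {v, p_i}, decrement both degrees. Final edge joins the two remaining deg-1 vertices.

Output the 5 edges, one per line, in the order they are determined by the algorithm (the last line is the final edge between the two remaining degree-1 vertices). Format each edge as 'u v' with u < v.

Answer: 1 2
1 6
3 5
4 5
4 6

Derivation:
Initial degrees: {1:2, 2:1, 3:1, 4:2, 5:2, 6:2}
Step 1: smallest deg-1 vertex = 2, p_1 = 1. Add edge {1,2}. Now deg[2]=0, deg[1]=1.
Step 2: smallest deg-1 vertex = 1, p_2 = 6. Add edge {1,6}. Now deg[1]=0, deg[6]=1.
Step 3: smallest deg-1 vertex = 3, p_3 = 5. Add edge {3,5}. Now deg[3]=0, deg[5]=1.
Step 4: smallest deg-1 vertex = 5, p_4 = 4. Add edge {4,5}. Now deg[5]=0, deg[4]=1.
Final: two remaining deg-1 vertices are 4, 6. Add edge {4,6}.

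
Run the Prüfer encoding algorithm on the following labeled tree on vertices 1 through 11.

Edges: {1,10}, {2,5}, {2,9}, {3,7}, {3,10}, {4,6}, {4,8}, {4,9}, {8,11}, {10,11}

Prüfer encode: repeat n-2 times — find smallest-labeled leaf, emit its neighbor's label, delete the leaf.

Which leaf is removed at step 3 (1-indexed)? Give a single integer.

Answer: 2

Derivation:
Step 1: current leaves = {1,5,6,7}. Remove leaf 1 (neighbor: 10).
Step 2: current leaves = {5,6,7}. Remove leaf 5 (neighbor: 2).
Step 3: current leaves = {2,6,7}. Remove leaf 2 (neighbor: 9).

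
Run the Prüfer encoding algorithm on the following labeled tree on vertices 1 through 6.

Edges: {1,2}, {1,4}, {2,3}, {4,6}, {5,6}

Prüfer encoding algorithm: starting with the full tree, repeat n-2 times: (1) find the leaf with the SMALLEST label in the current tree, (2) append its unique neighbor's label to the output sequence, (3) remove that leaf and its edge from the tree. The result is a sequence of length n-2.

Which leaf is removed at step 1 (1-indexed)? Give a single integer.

Step 1: current leaves = {3,5}. Remove leaf 3 (neighbor: 2).

Answer: 3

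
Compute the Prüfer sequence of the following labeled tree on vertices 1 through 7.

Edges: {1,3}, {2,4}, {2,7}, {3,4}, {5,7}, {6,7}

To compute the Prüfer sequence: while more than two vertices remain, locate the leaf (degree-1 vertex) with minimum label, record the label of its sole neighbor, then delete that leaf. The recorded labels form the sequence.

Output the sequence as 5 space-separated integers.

Step 1: leaves = {1,5,6}. Remove smallest leaf 1, emit neighbor 3.
Step 2: leaves = {3,5,6}. Remove smallest leaf 3, emit neighbor 4.
Step 3: leaves = {4,5,6}. Remove smallest leaf 4, emit neighbor 2.
Step 4: leaves = {2,5,6}. Remove smallest leaf 2, emit neighbor 7.
Step 5: leaves = {5,6}. Remove smallest leaf 5, emit neighbor 7.
Done: 2 vertices remain (6, 7). Sequence = [3 4 2 7 7]

Answer: 3 4 2 7 7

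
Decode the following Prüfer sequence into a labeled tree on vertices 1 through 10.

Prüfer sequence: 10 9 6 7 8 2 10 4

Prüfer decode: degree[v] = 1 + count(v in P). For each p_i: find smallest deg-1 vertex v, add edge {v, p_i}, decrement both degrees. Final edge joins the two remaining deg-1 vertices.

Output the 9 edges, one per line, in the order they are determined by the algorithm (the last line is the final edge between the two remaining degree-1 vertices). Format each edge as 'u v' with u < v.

Initial degrees: {1:1, 2:2, 3:1, 4:2, 5:1, 6:2, 7:2, 8:2, 9:2, 10:3}
Step 1: smallest deg-1 vertex = 1, p_1 = 10. Add edge {1,10}. Now deg[1]=0, deg[10]=2.
Step 2: smallest deg-1 vertex = 3, p_2 = 9. Add edge {3,9}. Now deg[3]=0, deg[9]=1.
Step 3: smallest deg-1 vertex = 5, p_3 = 6. Add edge {5,6}. Now deg[5]=0, deg[6]=1.
Step 4: smallest deg-1 vertex = 6, p_4 = 7. Add edge {6,7}. Now deg[6]=0, deg[7]=1.
Step 5: smallest deg-1 vertex = 7, p_5 = 8. Add edge {7,8}. Now deg[7]=0, deg[8]=1.
Step 6: smallest deg-1 vertex = 8, p_6 = 2. Add edge {2,8}. Now deg[8]=0, deg[2]=1.
Step 7: smallest deg-1 vertex = 2, p_7 = 10. Add edge {2,10}. Now deg[2]=0, deg[10]=1.
Step 8: smallest deg-1 vertex = 9, p_8 = 4. Add edge {4,9}. Now deg[9]=0, deg[4]=1.
Final: two remaining deg-1 vertices are 4, 10. Add edge {4,10}.

Answer: 1 10
3 9
5 6
6 7
7 8
2 8
2 10
4 9
4 10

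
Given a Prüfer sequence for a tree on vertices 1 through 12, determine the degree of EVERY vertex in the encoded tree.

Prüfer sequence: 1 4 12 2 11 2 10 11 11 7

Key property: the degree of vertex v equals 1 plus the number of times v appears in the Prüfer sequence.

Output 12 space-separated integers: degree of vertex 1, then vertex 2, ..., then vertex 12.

p_1 = 1: count[1] becomes 1
p_2 = 4: count[4] becomes 1
p_3 = 12: count[12] becomes 1
p_4 = 2: count[2] becomes 1
p_5 = 11: count[11] becomes 1
p_6 = 2: count[2] becomes 2
p_7 = 10: count[10] becomes 1
p_8 = 11: count[11] becomes 2
p_9 = 11: count[11] becomes 3
p_10 = 7: count[7] becomes 1
Degrees (1 + count): deg[1]=1+1=2, deg[2]=1+2=3, deg[3]=1+0=1, deg[4]=1+1=2, deg[5]=1+0=1, deg[6]=1+0=1, deg[7]=1+1=2, deg[8]=1+0=1, deg[9]=1+0=1, deg[10]=1+1=2, deg[11]=1+3=4, deg[12]=1+1=2

Answer: 2 3 1 2 1 1 2 1 1 2 4 2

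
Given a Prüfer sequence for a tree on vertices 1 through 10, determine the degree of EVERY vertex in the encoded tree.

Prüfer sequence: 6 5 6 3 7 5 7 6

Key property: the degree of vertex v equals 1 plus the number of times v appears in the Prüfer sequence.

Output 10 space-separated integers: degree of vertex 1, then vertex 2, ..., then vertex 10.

p_1 = 6: count[6] becomes 1
p_2 = 5: count[5] becomes 1
p_3 = 6: count[6] becomes 2
p_4 = 3: count[3] becomes 1
p_5 = 7: count[7] becomes 1
p_6 = 5: count[5] becomes 2
p_7 = 7: count[7] becomes 2
p_8 = 6: count[6] becomes 3
Degrees (1 + count): deg[1]=1+0=1, deg[2]=1+0=1, deg[3]=1+1=2, deg[4]=1+0=1, deg[5]=1+2=3, deg[6]=1+3=4, deg[7]=1+2=3, deg[8]=1+0=1, deg[9]=1+0=1, deg[10]=1+0=1

Answer: 1 1 2 1 3 4 3 1 1 1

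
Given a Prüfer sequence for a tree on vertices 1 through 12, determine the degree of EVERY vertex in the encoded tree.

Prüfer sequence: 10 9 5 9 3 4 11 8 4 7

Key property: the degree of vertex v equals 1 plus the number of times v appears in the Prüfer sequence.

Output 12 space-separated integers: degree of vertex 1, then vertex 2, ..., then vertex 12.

p_1 = 10: count[10] becomes 1
p_2 = 9: count[9] becomes 1
p_3 = 5: count[5] becomes 1
p_4 = 9: count[9] becomes 2
p_5 = 3: count[3] becomes 1
p_6 = 4: count[4] becomes 1
p_7 = 11: count[11] becomes 1
p_8 = 8: count[8] becomes 1
p_9 = 4: count[4] becomes 2
p_10 = 7: count[7] becomes 1
Degrees (1 + count): deg[1]=1+0=1, deg[2]=1+0=1, deg[3]=1+1=2, deg[4]=1+2=3, deg[5]=1+1=2, deg[6]=1+0=1, deg[7]=1+1=2, deg[8]=1+1=2, deg[9]=1+2=3, deg[10]=1+1=2, deg[11]=1+1=2, deg[12]=1+0=1

Answer: 1 1 2 3 2 1 2 2 3 2 2 1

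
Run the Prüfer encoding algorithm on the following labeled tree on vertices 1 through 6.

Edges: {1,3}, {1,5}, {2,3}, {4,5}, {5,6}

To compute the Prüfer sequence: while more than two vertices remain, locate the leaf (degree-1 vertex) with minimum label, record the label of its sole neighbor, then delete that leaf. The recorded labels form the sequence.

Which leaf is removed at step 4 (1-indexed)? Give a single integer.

Step 1: current leaves = {2,4,6}. Remove leaf 2 (neighbor: 3).
Step 2: current leaves = {3,4,6}. Remove leaf 3 (neighbor: 1).
Step 3: current leaves = {1,4,6}. Remove leaf 1 (neighbor: 5).
Step 4: current leaves = {4,6}. Remove leaf 4 (neighbor: 5).

Answer: 4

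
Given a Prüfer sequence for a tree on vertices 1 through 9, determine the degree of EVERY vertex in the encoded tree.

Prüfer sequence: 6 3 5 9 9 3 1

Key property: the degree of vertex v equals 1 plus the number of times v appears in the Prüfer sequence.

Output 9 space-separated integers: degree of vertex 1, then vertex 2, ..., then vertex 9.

Answer: 2 1 3 1 2 2 1 1 3

Derivation:
p_1 = 6: count[6] becomes 1
p_2 = 3: count[3] becomes 1
p_3 = 5: count[5] becomes 1
p_4 = 9: count[9] becomes 1
p_5 = 9: count[9] becomes 2
p_6 = 3: count[3] becomes 2
p_7 = 1: count[1] becomes 1
Degrees (1 + count): deg[1]=1+1=2, deg[2]=1+0=1, deg[3]=1+2=3, deg[4]=1+0=1, deg[5]=1+1=2, deg[6]=1+1=2, deg[7]=1+0=1, deg[8]=1+0=1, deg[9]=1+2=3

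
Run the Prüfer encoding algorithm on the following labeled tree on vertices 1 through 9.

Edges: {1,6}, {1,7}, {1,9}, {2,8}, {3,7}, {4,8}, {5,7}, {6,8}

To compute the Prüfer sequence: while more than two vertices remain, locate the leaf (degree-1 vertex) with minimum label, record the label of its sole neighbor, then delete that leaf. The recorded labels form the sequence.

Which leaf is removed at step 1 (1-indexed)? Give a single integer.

Answer: 2

Derivation:
Step 1: current leaves = {2,3,4,5,9}. Remove leaf 2 (neighbor: 8).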